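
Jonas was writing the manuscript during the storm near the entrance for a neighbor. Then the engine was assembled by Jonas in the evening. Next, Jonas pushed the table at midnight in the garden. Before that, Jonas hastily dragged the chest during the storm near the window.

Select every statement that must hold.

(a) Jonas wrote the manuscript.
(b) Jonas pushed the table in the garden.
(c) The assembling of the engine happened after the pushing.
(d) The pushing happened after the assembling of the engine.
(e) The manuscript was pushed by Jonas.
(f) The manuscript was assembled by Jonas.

(b), (d)

(a) Not entailed — 'was writing' is progressive on an accomplishment; it does not entail the completed 'wrote'.
(b) Entailed — every conjunct here is already in the original pushing event.
(c) Not entailed — the narrative places the assembling before the pushing, not after.
(d) Entailed — the narrative places the assembling before the pushing.
(e) Not entailed — Jonas pushed the table, not the manuscript; the manuscript belongs to the writing event.
(f) Not entailed — Jonas assembled the engine, not the manuscript; the manuscript belongs to the writing event.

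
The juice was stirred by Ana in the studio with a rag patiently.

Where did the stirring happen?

'in the studio' marks the location of the stirring event.

in the studio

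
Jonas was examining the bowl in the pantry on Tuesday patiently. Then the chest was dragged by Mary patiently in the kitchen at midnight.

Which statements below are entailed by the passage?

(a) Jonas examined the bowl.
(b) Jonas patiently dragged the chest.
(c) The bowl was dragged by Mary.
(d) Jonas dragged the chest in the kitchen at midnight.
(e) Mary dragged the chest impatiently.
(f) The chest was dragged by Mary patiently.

(a), (f)

(a) Entailed — 'examine' is an activity; 'was examining' entails that some examining happened, so 'examined' holds.
(b) Not entailed — the passage has Mary dragging the chest, not Jonas.
(c) Not entailed — Mary dragged the chest, not the bowl; the bowl belongs to the examining event.
(d) Not entailed — the passage has Mary dragging the chest, not Jonas.
(e) Not entailed — 'impatiently' adds a manner not in (and inconsistent with) the original.
(f) Entailed — dropping 'in the kitchen', 'at midnight' leaves a sub-description the original still satisfies.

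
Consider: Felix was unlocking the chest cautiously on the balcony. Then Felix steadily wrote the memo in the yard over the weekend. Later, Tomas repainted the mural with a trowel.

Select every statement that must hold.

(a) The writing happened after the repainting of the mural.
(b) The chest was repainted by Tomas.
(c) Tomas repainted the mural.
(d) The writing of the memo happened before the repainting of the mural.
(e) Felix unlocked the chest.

(a) Not entailed — the narrative places the writing before the repainting, not after.
(b) Not entailed — Tomas repainted the mural, not the chest; the chest belongs to the unlocking event.
(c) Entailed — dropping 'with a trowel' leaves a sub-description the original still satisfies.
(d) Entailed — the narrative places the writing before the repainting.
(e) Not entailed — 'was unlocking' is progressive on an accomplishment; it does not entail the completed 'unlocked'.

(c), (d)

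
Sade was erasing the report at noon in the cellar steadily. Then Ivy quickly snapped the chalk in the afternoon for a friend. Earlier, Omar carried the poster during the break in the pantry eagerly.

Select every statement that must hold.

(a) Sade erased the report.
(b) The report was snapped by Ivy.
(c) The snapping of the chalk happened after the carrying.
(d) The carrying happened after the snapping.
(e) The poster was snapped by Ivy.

(a) Not entailed — 'was erasing' is progressive on an accomplishment; it does not entail the completed 'erased'.
(b) Not entailed — Ivy snapped the chalk, not the report; the report belongs to the erasing event.
(c) Entailed — the narrative places the carrying before the snapping.
(d) Not entailed — the narrative places the carrying before the snapping, not after.
(e) Not entailed — Ivy snapped the chalk, not the poster; the poster belongs to the carrying event.

(c)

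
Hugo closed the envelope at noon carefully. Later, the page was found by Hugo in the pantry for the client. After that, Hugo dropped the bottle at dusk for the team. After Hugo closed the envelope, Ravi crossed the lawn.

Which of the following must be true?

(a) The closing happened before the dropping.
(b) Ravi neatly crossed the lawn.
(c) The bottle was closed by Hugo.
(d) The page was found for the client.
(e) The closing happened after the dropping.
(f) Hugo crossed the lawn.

(a), (d)

(a) Entailed — the narrative places the closing before the dropping.
(b) Not entailed — 'neatly' adds information not in the original event.
(c) Not entailed — Hugo closed the envelope, not the bottle; the bottle belongs to the dropping event.
(d) Entailed — the original entails any weakening of itself; this just drops 'in the pantry' and generalizes the agent.
(e) Not entailed — the narrative places the closing before the dropping, not after.
(f) Not entailed — the passage has Ravi crossing the lawn, not Hugo.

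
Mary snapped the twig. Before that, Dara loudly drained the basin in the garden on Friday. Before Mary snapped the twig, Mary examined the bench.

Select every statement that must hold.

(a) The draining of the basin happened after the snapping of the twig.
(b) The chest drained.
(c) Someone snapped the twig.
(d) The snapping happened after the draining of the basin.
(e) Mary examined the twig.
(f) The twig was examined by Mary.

(c), (d)

(a) Not entailed — the narrative places the draining before the snapping, not after.
(b) Not entailed — the basin is what drained, not the chest.
(c) Entailed — every conjunct here is already in the original snapping event.
(d) Entailed — the narrative places the draining before the snapping.
(e) Not entailed — Mary examined the bench, not the twig; the twig belongs to the snapping event.
(f) Not entailed — Mary examined the bench, not the twig; the twig belongs to the snapping event.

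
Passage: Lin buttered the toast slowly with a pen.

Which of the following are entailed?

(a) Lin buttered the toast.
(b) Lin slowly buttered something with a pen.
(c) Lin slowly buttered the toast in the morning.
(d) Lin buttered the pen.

(a), (b)

(a) Entailed — every conjunct here is already in the original buttering event.
(b) Entailed — generalizing the patient leaves a sub-description the original still satisfies.
(c) Not entailed — 'in the morning' adds information not in the original event.
(d) Not entailed — the pen is the instrument, not what was buttered.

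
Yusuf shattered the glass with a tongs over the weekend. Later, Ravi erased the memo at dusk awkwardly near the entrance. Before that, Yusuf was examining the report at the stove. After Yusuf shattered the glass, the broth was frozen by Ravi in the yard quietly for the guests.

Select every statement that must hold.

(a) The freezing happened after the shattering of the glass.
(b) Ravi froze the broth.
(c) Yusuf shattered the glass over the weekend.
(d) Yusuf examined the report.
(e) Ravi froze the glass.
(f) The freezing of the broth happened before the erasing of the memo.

(a), (b), (c), (d)

(a) Entailed — the narrative places the shattering before the freezing.
(b) Entailed — dropping 'for the guests', 'quietly', 'in the yard' leaves a sub-description the original still satisfies.
(c) Entailed — the original entails any weakening of itself; this just drops 'with a tongs'.
(d) Entailed — 'examine' is an activity; 'was examining' entails that some examining happened, so 'examined' holds.
(e) Not entailed — Ravi froze the broth, not the glass; the glass belongs to the shattering event.
(f) Not entailed — the narrative doesn't order the freezing relative to the erasing.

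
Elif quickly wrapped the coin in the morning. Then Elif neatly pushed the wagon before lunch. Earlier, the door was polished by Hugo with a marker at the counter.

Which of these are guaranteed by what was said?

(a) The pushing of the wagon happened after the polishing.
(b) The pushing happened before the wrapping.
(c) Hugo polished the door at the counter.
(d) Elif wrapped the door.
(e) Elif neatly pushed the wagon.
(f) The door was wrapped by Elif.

(a), (c), (e)

(a) Entailed — the narrative places the polishing before the pushing.
(b) Not entailed — the narrative places the wrapping before the pushing, not after.
(c) Entailed — dropping 'with a marker' leaves a sub-description the original still satisfies.
(d) Not entailed — Elif wrapped the coin, not the door; the door belongs to the polishing event.
(e) Entailed — dropping 'before lunch' leaves a sub-description the original still satisfies.
(f) Not entailed — Elif wrapped the coin, not the door; the door belongs to the polishing event.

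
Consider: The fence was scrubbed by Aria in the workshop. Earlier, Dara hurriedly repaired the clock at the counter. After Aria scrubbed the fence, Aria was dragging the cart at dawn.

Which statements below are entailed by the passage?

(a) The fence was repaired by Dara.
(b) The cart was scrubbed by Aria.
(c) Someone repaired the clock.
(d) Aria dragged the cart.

(c), (d)

(a) Not entailed — Dara repaired the clock, not the fence; the fence belongs to the scrubbing event.
(b) Not entailed — Aria scrubbed the fence, not the cart; the cart belongs to the dragging event.
(c) Entailed — every conjunct here is already in the original repairing event.
(d) Entailed — 'drag' is an activity; 'was dragging' entails that some dragging happened, so 'dragged' holds.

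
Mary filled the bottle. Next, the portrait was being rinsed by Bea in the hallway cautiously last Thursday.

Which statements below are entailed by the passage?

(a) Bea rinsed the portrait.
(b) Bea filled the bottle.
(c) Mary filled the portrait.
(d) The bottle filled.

(a), (d)

(a) Entailed — 'rinse' is an activity; 'was rinsing' entails that some rinsing happened, so 'rinsed' holds.
(b) Not entailed — the passage has Mary filling the bottle, not Bea.
(c) Not entailed — Mary filled the bottle, not the portrait; the portrait belongs to the rinsing event.
(d) Entailed — 'Mary filled the bottle' is causative; it entails the inchoative 'the bottle filled'.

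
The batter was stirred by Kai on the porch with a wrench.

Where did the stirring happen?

'on the porch' marks the location of the stirring event.

on the porch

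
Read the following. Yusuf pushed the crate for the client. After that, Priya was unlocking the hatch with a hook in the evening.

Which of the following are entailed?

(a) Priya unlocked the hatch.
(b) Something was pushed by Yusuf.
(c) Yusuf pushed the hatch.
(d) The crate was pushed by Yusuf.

(b), (d)

(a) Not entailed — 'was unlocking' is progressive on an accomplishment; it does not entail the completed 'unlocked'.
(b) Entailed — every conjunct here is already in the original pushing event.
(c) Not entailed — Yusuf pushed the crate, not the hatch; the hatch belongs to the unlocking event.
(d) Entailed — this follows by dropping conjuncts from the pushing event's description.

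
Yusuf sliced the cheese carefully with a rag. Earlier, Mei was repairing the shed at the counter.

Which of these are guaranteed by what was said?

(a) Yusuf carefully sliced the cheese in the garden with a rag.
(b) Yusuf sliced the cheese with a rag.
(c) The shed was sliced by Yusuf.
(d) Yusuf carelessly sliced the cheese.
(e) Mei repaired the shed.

(a) Not entailed — 'in the garden' adds information not in the original event.
(b) Entailed — dropping 'carefully' leaves a sub-description the original still satisfies.
(c) Not entailed — Yusuf sliced the cheese, not the shed; the shed belongs to the repairing event.
(d) Not entailed — 'carelessly' adds a manner not in (and inconsistent with) the original.
(e) Not entailed — 'was repairing' is progressive on an accomplishment; it does not entail the completed 'repaired'.

(b)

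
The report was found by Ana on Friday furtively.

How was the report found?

furtively

'furtively' marks the manner of the finding event.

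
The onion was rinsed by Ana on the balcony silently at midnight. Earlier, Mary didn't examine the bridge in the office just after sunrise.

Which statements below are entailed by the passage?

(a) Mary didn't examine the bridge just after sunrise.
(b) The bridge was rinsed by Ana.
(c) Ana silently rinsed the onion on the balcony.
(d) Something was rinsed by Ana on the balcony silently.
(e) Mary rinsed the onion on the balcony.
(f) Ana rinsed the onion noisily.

(a) Not entailed — dropping 'in the office' under negation is not valid — the original leaves open that Mary examined the bridge some other way.
(b) Not entailed — Ana rinsed the onion, not the bridge; the bridge belongs to the examining event.
(c) Entailed — dropping 'at midnight' leaves a sub-description the original still satisfies.
(d) Entailed — dropping 'at midnight' and generalizing the patient leaves a sub-description the original still satisfies.
(e) Not entailed — the passage has Ana rinsing the onion, not Mary.
(f) Not entailed — 'noisily' adds a manner not in (and inconsistent with) the original.

(c), (d)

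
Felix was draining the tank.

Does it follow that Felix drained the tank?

'was draining' is progressive; for an accomplishment like 'drain the tank', it doesn't entail completion.

no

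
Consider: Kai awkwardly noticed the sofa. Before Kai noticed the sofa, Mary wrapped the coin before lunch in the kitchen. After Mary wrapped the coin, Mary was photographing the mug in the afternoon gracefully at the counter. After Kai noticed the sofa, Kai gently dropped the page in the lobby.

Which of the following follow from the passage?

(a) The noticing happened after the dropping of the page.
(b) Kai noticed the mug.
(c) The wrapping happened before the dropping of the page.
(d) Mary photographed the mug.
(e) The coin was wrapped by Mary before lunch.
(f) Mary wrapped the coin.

(a) Not entailed — the narrative places the noticing before the dropping, not after.
(b) Not entailed — Kai noticed the sofa, not the mug; the mug belongs to the photographing event.
(c) Entailed — the narrative places the wrapping before the dropping.
(d) Not entailed — 'was photographing' is progressive on an accomplishment; it does not entail the completed 'photographed'.
(e) Entailed — every conjunct here is already in the original wrapping event.
(f) Entailed — every conjunct here is already in the original wrapping event.

(c), (e), (f)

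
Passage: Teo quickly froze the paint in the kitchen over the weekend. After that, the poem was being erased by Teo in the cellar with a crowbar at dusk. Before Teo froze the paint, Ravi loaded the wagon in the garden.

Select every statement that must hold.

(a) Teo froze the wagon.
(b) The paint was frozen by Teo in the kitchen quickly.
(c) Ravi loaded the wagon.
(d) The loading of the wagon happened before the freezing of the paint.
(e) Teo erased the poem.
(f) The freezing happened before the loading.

(a) Not entailed — Teo froze the paint, not the wagon; the wagon belongs to the loading event.
(b) Entailed — every conjunct here is already in the original freezing event.
(c) Entailed — dropping 'in the garden' leaves a sub-description the original still satisfies.
(d) Entailed — the narrative places the loading before the freezing.
(e) Not entailed — 'was erasing' is progressive on an accomplishment; it does not entail the completed 'erased'.
(f) Not entailed — the narrative places the loading before the freezing, not after.

(b), (c), (d)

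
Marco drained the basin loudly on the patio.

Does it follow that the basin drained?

'Marco drained the basin' is the causative; it entails the inchoative 'the basin drained'.

yes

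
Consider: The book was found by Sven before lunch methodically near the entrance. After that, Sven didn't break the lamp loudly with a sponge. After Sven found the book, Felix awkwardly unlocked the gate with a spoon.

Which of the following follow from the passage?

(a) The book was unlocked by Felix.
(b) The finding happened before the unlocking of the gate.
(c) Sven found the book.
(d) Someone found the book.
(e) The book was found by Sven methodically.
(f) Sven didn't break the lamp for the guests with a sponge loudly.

(a) Not entailed — Felix unlocked the gate, not the book; the book belongs to the finding event.
(b) Entailed — the narrative places the finding before the unlocking.
(c) Entailed — dropping 'near the entrance', 'methodically', 'before lunch' leaves a sub-description the original still satisfies.
(d) Entailed — the original entails any weakening of itself; this just drops 'near the entrance', 'methodically', 'before lunch' and generalizes the agent.
(e) Entailed — this follows by dropping conjuncts from the finding event's description.
(f) Entailed — under negation, adding a further restriction is entailed: if no such breaking event occurred, none occurred for the guests either.

(b), (c), (d), (e), (f)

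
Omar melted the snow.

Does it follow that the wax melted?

Nothing is said about any wax; only the snow is affected.

no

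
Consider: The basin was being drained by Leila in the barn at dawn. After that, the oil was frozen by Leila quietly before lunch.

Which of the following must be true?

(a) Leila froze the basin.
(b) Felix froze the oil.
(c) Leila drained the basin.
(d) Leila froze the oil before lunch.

(d)

(a) Not entailed — Leila froze the oil, not the basin; the basin belongs to the draining event.
(b) Not entailed — the passage has Leila freezing the oil, not Felix.
(c) Not entailed — 'was draining' is progressive on an accomplishment; it does not entail the completed 'drained'.
(d) Entailed — the original entails any weakening of itself; this just drops 'quietly'.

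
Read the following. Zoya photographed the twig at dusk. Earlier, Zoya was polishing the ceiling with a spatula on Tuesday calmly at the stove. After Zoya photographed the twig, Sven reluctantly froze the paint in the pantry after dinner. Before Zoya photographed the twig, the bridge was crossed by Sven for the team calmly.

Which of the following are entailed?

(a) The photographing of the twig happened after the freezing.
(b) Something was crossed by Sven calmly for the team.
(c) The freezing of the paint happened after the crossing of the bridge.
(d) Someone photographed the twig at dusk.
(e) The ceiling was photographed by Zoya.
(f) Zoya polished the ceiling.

(b), (c), (d), (f)

(a) Not entailed — the narrative places the photographing before the freezing, not after.
(b) Entailed — every conjunct here is already in the original crossing event.
(c) Entailed — the narrative places the crossing before the freezing.
(d) Entailed — this follows by dropping conjuncts from the photographing event's description.
(e) Not entailed — Zoya photographed the twig, not the ceiling; the ceiling belongs to the polishing event.
(f) Entailed — 'polish' is an activity; 'was polishing' entails that some polishing happened, so 'polished' holds.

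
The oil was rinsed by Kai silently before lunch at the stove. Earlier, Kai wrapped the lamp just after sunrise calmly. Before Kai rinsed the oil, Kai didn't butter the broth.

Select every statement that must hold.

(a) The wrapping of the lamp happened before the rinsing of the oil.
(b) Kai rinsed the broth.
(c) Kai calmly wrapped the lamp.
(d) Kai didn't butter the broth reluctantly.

(a) Entailed — the narrative places the wrapping before the rinsing.
(b) Not entailed — Kai rinsed the oil, not the broth; the broth belongs to the buttering event.
(c) Entailed — dropping 'just after sunrise' leaves a sub-description the original still satisfies.
(d) Entailed — under negation, adding a further restriction is entailed: if no such buttering event occurred, none occurred reluctantly either.

(a), (c), (d)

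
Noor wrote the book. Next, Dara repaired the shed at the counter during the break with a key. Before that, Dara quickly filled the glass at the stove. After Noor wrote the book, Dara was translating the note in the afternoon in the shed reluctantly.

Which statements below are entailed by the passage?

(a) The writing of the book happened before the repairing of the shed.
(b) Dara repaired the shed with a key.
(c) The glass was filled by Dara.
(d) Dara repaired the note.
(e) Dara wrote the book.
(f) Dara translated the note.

(a) Entailed — the narrative places the writing before the repairing.
(b) Entailed — this follows by dropping conjuncts from the repairing event's description.
(c) Entailed — this follows by dropping conjuncts from the filling event's description.
(d) Not entailed — Dara repaired the shed, not the note; the note belongs to the translating event.
(e) Not entailed — the passage has Noor writing the book, not Dara.
(f) Not entailed — 'was translating' is progressive on an accomplishment; it does not entail the completed 'translated'.

(a), (b), (c)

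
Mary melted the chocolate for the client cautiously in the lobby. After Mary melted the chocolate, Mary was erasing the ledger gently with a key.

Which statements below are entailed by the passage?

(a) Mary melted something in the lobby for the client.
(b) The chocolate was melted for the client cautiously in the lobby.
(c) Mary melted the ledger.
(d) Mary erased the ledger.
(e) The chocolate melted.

(a) Entailed — this follows by dropping conjuncts from the melting event's description.
(b) Entailed — generalizing the agent leaves a sub-description the original still satisfies.
(c) Not entailed — Mary melted the chocolate, not the ledger; the ledger belongs to the erasing event.
(d) Not entailed — 'was erasing' is progressive on an accomplishment; it does not entail the completed 'erased'.
(e) Entailed — 'Mary melted the chocolate' is causative; it entails the inchoative 'the chocolate melted'.

(a), (b), (e)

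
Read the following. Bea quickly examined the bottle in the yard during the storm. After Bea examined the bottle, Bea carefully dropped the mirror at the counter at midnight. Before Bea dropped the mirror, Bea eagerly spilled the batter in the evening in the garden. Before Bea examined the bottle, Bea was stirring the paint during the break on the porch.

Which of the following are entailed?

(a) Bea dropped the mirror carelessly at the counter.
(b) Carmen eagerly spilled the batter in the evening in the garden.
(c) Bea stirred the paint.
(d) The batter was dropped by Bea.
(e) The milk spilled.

(c)

(a) Not entailed — 'carelessly' adds a manner not in (and inconsistent with) the original.
(b) Not entailed — the passage has Bea spilling the batter, not Carmen.
(c) Entailed — 'stir' is an activity; 'was stirring' entails that some stirring happened, so 'stirred' holds.
(d) Not entailed — Bea dropped the mirror, not the batter; the batter belongs to the spilling event.
(e) Not entailed — the batter is what spilled, not the milk.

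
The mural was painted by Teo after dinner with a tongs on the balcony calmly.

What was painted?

the mural

'the mural' marks the patient of the painting event.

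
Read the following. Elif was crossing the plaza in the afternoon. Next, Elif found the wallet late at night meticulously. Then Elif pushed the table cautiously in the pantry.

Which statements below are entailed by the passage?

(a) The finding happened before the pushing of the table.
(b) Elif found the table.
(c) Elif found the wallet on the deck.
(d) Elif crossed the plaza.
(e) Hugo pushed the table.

(a) Entailed — the narrative places the finding before the pushing.
(b) Not entailed — Elif found the wallet, not the table; the table belongs to the pushing event.
(c) Not entailed — 'on the deck' adds information not in the original event.
(d) Not entailed — 'was crossing' is progressive on an accomplishment; it does not entail the completed 'crossed'.
(e) Not entailed — the passage has Elif pushing the table, not Hugo.

(a)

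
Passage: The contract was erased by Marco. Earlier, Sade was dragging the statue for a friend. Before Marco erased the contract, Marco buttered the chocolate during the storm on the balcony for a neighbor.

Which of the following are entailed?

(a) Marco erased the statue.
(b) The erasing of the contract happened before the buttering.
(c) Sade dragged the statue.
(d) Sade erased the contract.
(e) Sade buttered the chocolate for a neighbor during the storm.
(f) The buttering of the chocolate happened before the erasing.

(a) Not entailed — Marco erased the contract, not the statue; the statue belongs to the dragging event.
(b) Not entailed — the narrative places the buttering before the erasing, not after.
(c) Entailed — 'drag' is an activity; 'was dragging' entails that some dragging happened, so 'dragged' holds.
(d) Not entailed — the passage has Marco erasing the contract, not Sade.
(e) Not entailed — the passage has Marco buttering the chocolate, not Sade.
(f) Entailed — the narrative places the buttering before the erasing.

(c), (f)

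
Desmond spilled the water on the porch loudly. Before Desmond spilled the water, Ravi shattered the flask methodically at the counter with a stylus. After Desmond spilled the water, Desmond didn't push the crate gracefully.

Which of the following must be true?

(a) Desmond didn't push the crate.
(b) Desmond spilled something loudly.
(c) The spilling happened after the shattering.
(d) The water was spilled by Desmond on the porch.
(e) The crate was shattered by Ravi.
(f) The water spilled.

(b), (c), (d), (f)

(a) Not entailed — dropping 'gracefully' under negation is not valid — the original leaves open that Desmond pushed the crate some other way.
(b) Entailed — every conjunct here is already in the original spilling event.
(c) Entailed — the narrative places the shattering before the spilling.
(d) Entailed — every conjunct here is already in the original spilling event.
(e) Not entailed — Ravi shattered the flask, not the crate; the crate belongs to the pushing event.
(f) Entailed — 'Desmond spilled the water' is causative; it entails the inchoative 'the water spilled'.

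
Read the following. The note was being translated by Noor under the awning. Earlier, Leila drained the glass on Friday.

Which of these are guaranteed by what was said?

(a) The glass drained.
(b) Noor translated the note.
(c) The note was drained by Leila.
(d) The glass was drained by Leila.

(a), (d)

(a) Entailed — 'Leila drained the glass' is causative; it entails the inchoative 'the glass drained'.
(b) Not entailed — 'was translating' is progressive on an accomplishment; it does not entail the completed 'translated'.
(c) Not entailed — Leila drained the glass, not the note; the note belongs to the translating event.
(d) Entailed — this follows by dropping conjuncts from the draining event's description.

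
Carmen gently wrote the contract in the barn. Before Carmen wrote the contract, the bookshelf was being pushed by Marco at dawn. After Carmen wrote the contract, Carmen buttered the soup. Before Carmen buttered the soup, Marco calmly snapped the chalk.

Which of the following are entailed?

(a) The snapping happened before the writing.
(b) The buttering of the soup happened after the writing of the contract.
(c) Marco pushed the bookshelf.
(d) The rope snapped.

(a) Not entailed — the narrative doesn't order the snapping relative to the writing.
(b) Entailed — the narrative places the writing before the buttering.
(c) Entailed — 'push' is an activity; 'was pushing' entails that some pushing happened, so 'pushed' holds.
(d) Not entailed — the chalk is what snapped, not the rope.

(b), (c)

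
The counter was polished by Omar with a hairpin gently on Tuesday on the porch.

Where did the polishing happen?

'on the porch' marks the location of the polishing event.

on the porch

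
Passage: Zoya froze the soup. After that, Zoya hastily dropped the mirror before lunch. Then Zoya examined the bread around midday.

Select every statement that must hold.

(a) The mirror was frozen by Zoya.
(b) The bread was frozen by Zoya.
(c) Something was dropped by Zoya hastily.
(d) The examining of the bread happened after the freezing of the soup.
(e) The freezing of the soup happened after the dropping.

(a) Not entailed — Zoya froze the soup, not the mirror; the mirror belongs to the dropping event.
(b) Not entailed — Zoya froze the soup, not the bread; the bread belongs to the examining event.
(c) Entailed — the original entails any weakening of itself; this just drops 'before lunch' and generalizes the patient.
(d) Entailed — the narrative places the freezing before the examining.
(e) Not entailed — the narrative places the freezing before the dropping, not after.

(c), (d)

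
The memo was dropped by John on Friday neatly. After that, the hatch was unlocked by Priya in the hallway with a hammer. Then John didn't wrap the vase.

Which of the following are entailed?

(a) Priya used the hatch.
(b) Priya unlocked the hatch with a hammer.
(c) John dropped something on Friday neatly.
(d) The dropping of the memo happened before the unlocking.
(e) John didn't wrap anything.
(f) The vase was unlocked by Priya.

(a) Not entailed — the hatch is the patient, not an instrument — Priya used a hammer.
(b) Entailed — the original entails any weakening of itself; this just drops 'in the hallway'.
(c) Entailed — every conjunct here is already in the original dropping event.
(d) Entailed — the narrative places the dropping before the unlocking.
(e) Not entailed — the original only denies this specific event; John may have wrapped something else.
(f) Not entailed — Priya unlocked the hatch, not the vase; the vase belongs to the wrapping event.

(b), (c), (d)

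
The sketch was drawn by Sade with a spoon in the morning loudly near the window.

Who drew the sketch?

Sade

'Sade' marks the agent of the drawing event.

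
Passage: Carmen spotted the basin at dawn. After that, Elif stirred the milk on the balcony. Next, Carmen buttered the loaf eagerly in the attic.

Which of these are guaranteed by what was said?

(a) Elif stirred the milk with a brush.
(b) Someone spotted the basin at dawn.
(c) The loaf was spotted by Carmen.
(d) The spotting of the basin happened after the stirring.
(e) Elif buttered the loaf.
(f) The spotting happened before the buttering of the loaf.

(b), (f)

(a) Not entailed — 'with a brush' adds information not in the original event.
(b) Entailed — this follows by dropping conjuncts from the spotting event's description.
(c) Not entailed — Carmen spotted the basin, not the loaf; the loaf belongs to the buttering event.
(d) Not entailed — the narrative places the spotting before the stirring, not after.
(e) Not entailed — the passage has Carmen buttering the loaf, not Elif.
(f) Entailed — the narrative places the spotting before the buttering.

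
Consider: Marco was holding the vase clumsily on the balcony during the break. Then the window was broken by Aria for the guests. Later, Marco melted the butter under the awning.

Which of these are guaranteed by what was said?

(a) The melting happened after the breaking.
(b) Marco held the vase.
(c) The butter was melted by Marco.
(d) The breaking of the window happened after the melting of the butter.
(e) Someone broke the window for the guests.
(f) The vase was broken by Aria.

(a), (b), (c), (e)

(a) Entailed — the narrative places the breaking before the melting.
(b) Entailed — 'hold' is an activity; 'was holding' entails that some holding happened, so 'held' holds.
(c) Entailed — every conjunct here is already in the original melting event.
(d) Not entailed — the narrative places the breaking before the melting, not after.
(e) Entailed — the original entails any weakening of itself; this just generalizes the agent.
(f) Not entailed — Aria broke the window, not the vase; the vase belongs to the holding event.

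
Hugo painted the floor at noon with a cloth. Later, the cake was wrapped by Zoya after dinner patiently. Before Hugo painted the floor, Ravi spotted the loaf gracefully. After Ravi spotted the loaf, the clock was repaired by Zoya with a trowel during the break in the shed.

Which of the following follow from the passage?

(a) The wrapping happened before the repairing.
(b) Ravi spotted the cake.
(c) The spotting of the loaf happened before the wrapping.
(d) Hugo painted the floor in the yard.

(c)

(a) Not entailed — the narrative doesn't order the wrapping relative to the repairing.
(b) Not entailed — Ravi spotted the loaf, not the cake; the cake belongs to the wrapping event.
(c) Entailed — the narrative places the spotting before the wrapping.
(d) Not entailed — 'in the yard' adds information not in the original event.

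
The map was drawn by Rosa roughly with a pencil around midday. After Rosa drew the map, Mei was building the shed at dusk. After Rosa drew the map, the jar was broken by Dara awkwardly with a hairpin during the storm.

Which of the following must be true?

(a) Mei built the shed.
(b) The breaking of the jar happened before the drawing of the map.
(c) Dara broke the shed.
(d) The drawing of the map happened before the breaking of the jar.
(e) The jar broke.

(d), (e)

(a) Not entailed — 'was building' is progressive on an accomplishment; it does not entail the completed 'built'.
(b) Not entailed — the narrative places the drawing before the breaking, not after.
(c) Not entailed — Dara broke the jar, not the shed; the shed belongs to the building event.
(d) Entailed — the narrative places the drawing before the breaking.
(e) Entailed — 'Dara broke the jar' is causative; it entails the inchoative 'the jar broke'.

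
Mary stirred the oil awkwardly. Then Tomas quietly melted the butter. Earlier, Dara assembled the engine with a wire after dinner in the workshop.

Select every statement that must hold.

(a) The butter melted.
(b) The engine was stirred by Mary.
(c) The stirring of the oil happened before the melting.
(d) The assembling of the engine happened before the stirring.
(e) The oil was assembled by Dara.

(a) Entailed — 'Tomas melted the butter' is causative; it entails the inchoative 'the butter melted'.
(b) Not entailed — Mary stirred the oil, not the engine; the engine belongs to the assembling event.
(c) Entailed — the narrative places the stirring before the melting.
(d) Not entailed — the narrative doesn't order the assembling relative to the stirring.
(e) Not entailed — Dara assembled the engine, not the oil; the oil belongs to the stirring event.

(a), (c)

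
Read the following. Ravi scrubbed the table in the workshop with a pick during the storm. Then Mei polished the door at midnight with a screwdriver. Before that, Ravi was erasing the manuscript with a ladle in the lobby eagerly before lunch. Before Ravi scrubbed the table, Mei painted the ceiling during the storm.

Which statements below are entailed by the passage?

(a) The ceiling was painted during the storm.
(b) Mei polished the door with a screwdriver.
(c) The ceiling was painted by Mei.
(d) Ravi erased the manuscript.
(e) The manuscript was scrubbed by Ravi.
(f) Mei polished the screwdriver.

(a), (b), (c)

(a) Entailed — the original entails any weakening of itself; this just generalizes the agent.
(b) Entailed — every conjunct here is already in the original polishing event.
(c) Entailed — dropping 'during the storm' leaves a sub-description the original still satisfies.
(d) Not entailed — 'was erasing' is progressive on an accomplishment; it does not entail the completed 'erased'.
(e) Not entailed — Ravi scrubbed the table, not the manuscript; the manuscript belongs to the erasing event.
(f) Not entailed — the screwdriver is the instrument, not what was polished.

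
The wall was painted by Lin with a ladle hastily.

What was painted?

'the wall' marks the patient of the painting event.

the wall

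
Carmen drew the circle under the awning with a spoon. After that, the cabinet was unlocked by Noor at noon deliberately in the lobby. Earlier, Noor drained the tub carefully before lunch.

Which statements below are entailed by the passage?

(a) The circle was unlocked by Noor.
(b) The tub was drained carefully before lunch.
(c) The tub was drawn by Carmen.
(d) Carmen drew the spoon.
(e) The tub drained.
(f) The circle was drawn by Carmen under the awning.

(a) Not entailed — Noor unlocked the cabinet, not the circle; the circle belongs to the drawing event.
(b) Entailed — this follows by dropping conjuncts from the draining event's description.
(c) Not entailed — Carmen drew the circle, not the tub; the tub belongs to the draining event.
(d) Not entailed — the spoon is the instrument, not what was drawn.
(e) Entailed — 'Noor drained the tub' is causative; it entails the inchoative 'the tub drained'.
(f) Entailed — dropping 'with a spoon' leaves a sub-description the original still satisfies.

(b), (e), (f)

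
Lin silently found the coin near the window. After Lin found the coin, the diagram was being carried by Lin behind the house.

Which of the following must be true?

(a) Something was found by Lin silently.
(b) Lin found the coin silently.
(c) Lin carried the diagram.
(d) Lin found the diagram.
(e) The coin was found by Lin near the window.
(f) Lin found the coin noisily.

(a) Entailed — the original entails any weakening of itself; this just drops 'near the window' and generalizes the patient.
(b) Entailed — dropping 'near the window' leaves a sub-description the original still satisfies.
(c) Entailed — 'carry' is an activity; 'was carrying' entails that some carrying happened, so 'carried' holds.
(d) Not entailed — Lin found the coin, not the diagram; the diagram belongs to the carrying event.
(e) Entailed — this follows by dropping conjuncts from the finding event's description.
(f) Not entailed — 'noisily' adds a manner not in (and inconsistent with) the original.

(a), (b), (c), (e)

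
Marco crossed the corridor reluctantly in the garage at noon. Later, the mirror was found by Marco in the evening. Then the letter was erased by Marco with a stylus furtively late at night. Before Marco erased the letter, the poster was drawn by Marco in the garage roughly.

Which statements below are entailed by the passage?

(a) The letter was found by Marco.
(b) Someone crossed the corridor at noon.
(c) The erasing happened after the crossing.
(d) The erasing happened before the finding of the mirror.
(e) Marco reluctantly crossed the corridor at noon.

(a) Not entailed — Marco found the mirror, not the letter; the letter belongs to the erasing event.
(b) Entailed — this follows by dropping conjuncts from the crossing event's description.
(c) Entailed — the narrative places the crossing before the erasing.
(d) Not entailed — the narrative places the finding before the erasing, not after.
(e) Entailed — the original entails any weakening of itself; this just drops 'in the garage'.

(b), (c), (e)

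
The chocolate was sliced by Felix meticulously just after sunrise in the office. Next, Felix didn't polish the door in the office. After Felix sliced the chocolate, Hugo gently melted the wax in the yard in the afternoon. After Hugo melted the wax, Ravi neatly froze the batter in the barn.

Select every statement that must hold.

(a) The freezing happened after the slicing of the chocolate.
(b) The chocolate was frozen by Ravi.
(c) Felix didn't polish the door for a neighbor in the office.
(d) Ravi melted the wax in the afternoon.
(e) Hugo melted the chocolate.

(a), (c)

(a) Entailed — the narrative places the slicing before the freezing.
(b) Not entailed — Ravi froze the batter, not the chocolate; the chocolate belongs to the slicing event.
(c) Entailed — under negation, adding a further restriction is entailed: if no such polishing event occurred, none occurred for a neighbor either.
(d) Not entailed — the passage has Hugo melting the wax, not Ravi.
(e) Not entailed — Hugo melted the wax, not the chocolate; the chocolate belongs to the slicing event.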